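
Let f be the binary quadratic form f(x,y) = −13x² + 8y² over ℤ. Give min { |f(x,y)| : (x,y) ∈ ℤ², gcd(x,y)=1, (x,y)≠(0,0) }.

descent: ρ → (8,16,-5)  [lands on river]
river: ρ → (-5,14,11)
river: ρ → (11,8,-8)
river: ρ → (-8,8,11)
river: ρ → (11,14,-5)
river: ρ → (-5,16,8)
closes: descent 1, river 6
min |a| on river = 5

5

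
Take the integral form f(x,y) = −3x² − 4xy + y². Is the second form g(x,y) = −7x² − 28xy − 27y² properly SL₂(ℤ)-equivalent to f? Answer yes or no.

D₁ = 28, D₂ = 28
river cycle of f (length 4): (1, 4, -3), (-3, 2, 2), (2, 2, -3), (-3, 4, 1)
river cycle of g (length 4): (1, 4, -3), (-3, 2, 2), (2, 2, -3), (-3, 4, 1)
cycles coincide ⇒ equivalent

yes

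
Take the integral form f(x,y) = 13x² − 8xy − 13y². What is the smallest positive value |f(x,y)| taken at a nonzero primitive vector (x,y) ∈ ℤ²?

descent: ρ → (-13,8,13)  [lands on river]
river: ρ → (13,18,-8)
river: ρ → (-8,14,17)
river: ρ → (17,20,-5)
river: ρ → (-5,20,17)
river: ρ → (17,14,-8)
river: ρ → (-8,18,13)
river: ρ → (13,8,-13)
river: ρ → (-13,18,8)
river: ρ → (8,14,-17)
river: ρ → (-17,20,5)
river: ρ → (5,20,-17)
river: ρ → (-17,14,8)
river: ρ → (8,18,-13)
closes: descent 1, river 14
min |a| on river = 5

5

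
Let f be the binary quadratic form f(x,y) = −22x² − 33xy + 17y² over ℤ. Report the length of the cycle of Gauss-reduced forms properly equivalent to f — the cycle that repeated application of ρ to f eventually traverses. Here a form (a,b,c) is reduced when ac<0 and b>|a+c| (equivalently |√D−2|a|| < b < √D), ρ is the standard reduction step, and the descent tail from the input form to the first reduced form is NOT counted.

D = 2585, ⌊√D⌋ = 50
descent: ρ → (17,33,-22)  [lands on river]
river: ρ → (-22,11,28)
river: ρ → (28,45,-5)
river: ρ → (-5,45,28)
river: ρ → (28,11,-22)
river: ρ → (-22,33,17)
river: ρ → (17,35,-20)
river: ρ → (-20,45,7)
river: ρ → (7,39,-38)
river: ρ → (-38,37,8)
river: ρ → (8,43,-23)
river: ρ → (-23,49,2)
river: ρ → (2,47,-47)
river: ρ → (-47,47,2)
river: ρ → (2,49,-23)
river: ρ → (-23,43,8)
river: ρ → (8,37,-38)
river: ρ → (-38,39,7)
river: ρ → (7,45,-20)
river: ρ → (-20,35,17)
ρ-cycle length = 20 (tail of 1 descent step not counted)

20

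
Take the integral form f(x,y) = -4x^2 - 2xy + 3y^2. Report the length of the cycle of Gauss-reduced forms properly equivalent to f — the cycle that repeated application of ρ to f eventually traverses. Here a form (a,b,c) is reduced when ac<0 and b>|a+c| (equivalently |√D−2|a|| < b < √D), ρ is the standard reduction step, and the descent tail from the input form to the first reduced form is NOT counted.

D = 52, ⌊√D⌋ = 7
descent: ρ → (3,2,-4)  [lands on river]
river: ρ → (-4,6,1)
river: ρ → (1,6,-4)
river: ρ → (-4,2,3)
river: ρ → (3,4,-3)
river: ρ → (-3,2,4)
river: ρ → (4,6,-1)
river: ρ → (-1,6,4)
river: ρ → (4,2,-3)
river: ρ → (-3,4,3)
ρ-cycle length = 10 (tail of 1 descent step not counted)

10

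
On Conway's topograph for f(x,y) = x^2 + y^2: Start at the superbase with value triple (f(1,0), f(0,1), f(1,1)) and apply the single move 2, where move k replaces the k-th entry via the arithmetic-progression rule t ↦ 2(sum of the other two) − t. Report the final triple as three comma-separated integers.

start (1,1,2) = (f(1,0),f(0,1),f(1,1))
replace slot 2: 2·(1+2) − 1 = 5 → (1,5,2)

1,5,2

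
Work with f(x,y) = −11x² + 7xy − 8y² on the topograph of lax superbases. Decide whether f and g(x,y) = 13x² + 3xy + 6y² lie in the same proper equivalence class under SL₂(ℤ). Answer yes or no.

D₁ = -303, D₂ = -303
f is negative-definite; reduce −f:
−f: flip: (11,-7,8)→(8,7,11)
−f: reduced (well bottom): (8,7,11) with a≤c, −a<b≤a
flip sign back: reduced form of f is (-8,-7,-11)
g: flip: (13,3,6)→(6,-3,13)
g: reduced (well bottom): (6,-3,13) with a≤c, −a<b≤a
reduced forms (-8, -7, -11) vs (6, -3, 13) ⇒ inequivalent

no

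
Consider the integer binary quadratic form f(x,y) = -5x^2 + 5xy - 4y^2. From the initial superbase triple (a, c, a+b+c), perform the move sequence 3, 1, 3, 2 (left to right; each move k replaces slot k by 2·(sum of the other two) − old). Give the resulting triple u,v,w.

start (-5,-4,-4) = (f(1,0),f(0,1),f(1,1))
replace slot 3: 2·((-5)+(-4)) − (-4) = -14 → (-5,-4,-14)
replace slot 1: 2·((-4)+(-14)) − (-5) = -31 → (-31,-4,-14)
replace slot 3: 2·((-31)+(-4)) − (-14) = -56 → (-31,-4,-56)
replace slot 2: 2·((-31)+(-56)) − (-4) = -170 → (-31,-170,-56)

-31,-170,-56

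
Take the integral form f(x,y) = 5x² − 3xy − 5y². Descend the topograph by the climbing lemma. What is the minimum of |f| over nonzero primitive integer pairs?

descent: ρ → (-5,3,5)  [lands on river]
river: ρ → (5,7,-3)
river: ρ → (-3,5,7)
river: ρ → (7,9,-1)
river: ρ → (-1,9,7)
river: ρ → (7,5,-3)
river: ρ → (-3,7,5)
river: ρ → (5,3,-5)
river: ρ → (-5,7,3)
river: ρ → (3,5,-7)
river: ρ → (-7,9,1)
river: ρ → (1,9,-7)
river: ρ → (-7,5,3)
river: ρ → (3,7,-5)
closes: descent 1, river 14
min |a| on river = 1

1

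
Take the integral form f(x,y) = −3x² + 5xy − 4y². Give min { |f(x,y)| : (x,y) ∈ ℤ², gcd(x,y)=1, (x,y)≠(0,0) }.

translate: b→1 (≡-5 mod 6), so (3,-5,4)→(3,1,2)
flip: (3,1,2)→(2,-1,3)
reduced (well bottom): (2,-1,3) with a≤c, −a<b≤a
well minimum |f| = |-2| = 2 (negative-definite)

2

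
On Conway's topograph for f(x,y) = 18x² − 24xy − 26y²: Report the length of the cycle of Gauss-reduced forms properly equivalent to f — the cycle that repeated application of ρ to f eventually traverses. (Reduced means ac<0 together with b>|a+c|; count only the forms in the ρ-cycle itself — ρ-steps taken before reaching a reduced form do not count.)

D = 2448, ⌊√D⌋ = 49
descent: ρ → (-26,24,18)  [lands on river]
river: ρ → (18,48,-2)
river: ρ → (-2,48,18)
river: ρ → (18,24,-26)
river: ρ → (-26,28,16)
river: ρ → (16,36,-18)
river: ρ → (-18,36,16)
river: ρ → (16,28,-26)
ρ-cycle length = 8 (tail of 1 descent step not counted)

8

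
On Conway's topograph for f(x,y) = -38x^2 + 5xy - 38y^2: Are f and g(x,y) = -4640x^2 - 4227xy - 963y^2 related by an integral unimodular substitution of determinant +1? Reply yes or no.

D₁ = -5751, D₂ = -5751
f is negative-definite; reduce −f:
−f: flip: (38,-5,38)→(38,5,38)
−f: reduced (well bottom): (38,5,38) with a≤c, −a<b≤a
flip sign back: reduced form of f is (-38,-5,-38)
g is negative-definite; reduce −g:
−g: flip: (4640,4227,963)→(963,-4227,4640)
−g: translate: b→-375 (≡-4227 mod 1926), so (963,-4227,4640)→(963,-375,38)
−g: flip: (963,-375,38)→(38,375,963)
−g: translate: b→-5 (≡375 mod 76), so (38,375,963)→(38,-5,38)
−g: flip: (38,-5,38)→(38,5,38)
−g: reduced (well bottom): (38,5,38) with a≤c, −a<b≤a
flip sign back: reduced form of g is (-38,-5,-38)
reduced forms (-38, -5, -38) vs (-38, -5, -38) ⇒ equivalent

yes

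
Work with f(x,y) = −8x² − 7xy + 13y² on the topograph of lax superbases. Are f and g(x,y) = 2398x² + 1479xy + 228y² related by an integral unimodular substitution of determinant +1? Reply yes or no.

D₁ = 465, D₂ = 465
river cycle of f (length 10): (13, 7, -8), (-8, 9, 12), (12, 15, -5), (-5, 15, 12), (12, 9, -8), (-8, 7, 13), (13, 19, -2), (-2, 21, 3), (3, 21, -2), (-2, 19, 13)
river cycle of g (length 10): (13, 7, -8), (-8, 9, 12), (12, 15, -5), (-5, 15, 12), (12, 9, -8), (-8, 7, 13), (13, 19, -2), (-2, 21, 3), (3, 21, -2), (-2, 19, 13)
cycles coincide ⇒ equivalent

yes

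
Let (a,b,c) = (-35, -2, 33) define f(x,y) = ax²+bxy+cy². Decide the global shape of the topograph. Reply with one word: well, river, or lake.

D = b²−4ac = (-2)² − 4·(-35)·33 = 4624
D = 68² is a perfect square ⇒ form factors over ℤ ⇒ lakes

lake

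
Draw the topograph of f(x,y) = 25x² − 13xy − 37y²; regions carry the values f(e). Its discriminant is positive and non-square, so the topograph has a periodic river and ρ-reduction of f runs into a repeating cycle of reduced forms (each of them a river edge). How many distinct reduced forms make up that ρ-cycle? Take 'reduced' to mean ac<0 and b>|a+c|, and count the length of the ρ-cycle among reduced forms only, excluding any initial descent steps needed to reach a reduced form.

D = 3869, ⌊√D⌋ = 62
descent: ρ → (-37,13,25)  [lands on river]
river: ρ → (25,37,-25)
river: ρ → (-25,13,37)
river: ρ → (37,61,-1)
river: ρ → (-1,61,37)
river: ρ → (37,13,-25)
river: ρ → (-25,37,25)
river: ρ → (25,13,-37)
river: ρ → (-37,61,1)
river: ρ → (1,61,-37)
ρ-cycle length = 10 (tail of 1 descent step not counted)

10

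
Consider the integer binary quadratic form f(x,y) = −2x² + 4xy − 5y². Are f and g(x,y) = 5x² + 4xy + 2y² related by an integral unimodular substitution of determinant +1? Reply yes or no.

D₁ = -24, D₂ = -24
f is negative-definite; reduce −f:
−f: translate: b→0 (≡-4 mod 4), so (2,-4,5)→(2,0,3)
−f: reduced (well bottom): (2,0,3) with a≤c, −a<b≤a
flip sign back: reduced form of f is (-2,0,-3)
g: flip: (5,4,2)→(2,-4,5)
g: translate: b→0 (≡-4 mod 4), so (2,-4,5)→(2,0,3)
g: reduced (well bottom): (2,0,3) with a≤c, −a<b≤a
reduced forms (-2, 0, -3) vs (2, 0, 3) ⇒ inequivalent

no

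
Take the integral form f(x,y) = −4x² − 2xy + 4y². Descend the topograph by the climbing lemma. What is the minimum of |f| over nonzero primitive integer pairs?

descent: ρ → (4,2,-4)  [lands on river]
river: ρ → (-4,6,2)
river: ρ → (2,6,-4)
river: ρ → (-4,2,4)
river: ρ → (4,6,-2)
river: ρ → (-2,6,4)
closes: descent 1, river 6
min |a| on river = 2

2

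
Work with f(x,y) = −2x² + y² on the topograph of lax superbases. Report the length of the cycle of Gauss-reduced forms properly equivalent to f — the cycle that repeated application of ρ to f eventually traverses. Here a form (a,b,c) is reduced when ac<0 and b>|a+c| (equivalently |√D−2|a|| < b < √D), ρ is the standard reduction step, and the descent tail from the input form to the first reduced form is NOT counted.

D = 8, ⌊√D⌋ = 2
descent: ρ → (1,2,-1)  [lands on river]
river: ρ → (-1,2,1)
ρ-cycle length = 2 (tail of 1 descent step not counted)

2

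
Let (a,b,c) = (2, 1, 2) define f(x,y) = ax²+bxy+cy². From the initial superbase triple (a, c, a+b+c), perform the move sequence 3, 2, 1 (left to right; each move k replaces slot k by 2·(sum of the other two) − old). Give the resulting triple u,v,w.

start (2,2,5) = (f(1,0),f(0,1),f(1,1))
replace slot 3: 2·(2+2) − 5 = 3 → (2,2,3)
replace slot 2: 2·(2+3) − 2 = 8 → (2,8,3)
replace slot 1: 2·(8+3) − 2 = 20 → (20,8,3)

20,8,3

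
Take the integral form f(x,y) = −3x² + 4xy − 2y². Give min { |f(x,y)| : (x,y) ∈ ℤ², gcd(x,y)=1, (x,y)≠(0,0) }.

translate: b→2 (≡-4 mod 6), so (3,-4,2)→(3,2,1)
flip: (3,2,1)→(1,-2,3)
translate: b→0 (≡-2 mod 2), so (1,-2,3)→(1,0,2)
reduced (well bottom): (1,0,2) with a≤c, −a<b≤a
well minimum |f| = |-1| = 1 (negative-definite)

1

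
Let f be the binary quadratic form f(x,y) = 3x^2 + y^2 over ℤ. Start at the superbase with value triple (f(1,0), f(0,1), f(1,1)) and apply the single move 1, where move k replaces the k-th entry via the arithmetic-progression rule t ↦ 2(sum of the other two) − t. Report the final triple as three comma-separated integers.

start (3,1,4) = (f(1,0),f(0,1),f(1,1))
replace slot 1: 2·(1+4) − 3 = 7 → (7,1,4)

7,1,4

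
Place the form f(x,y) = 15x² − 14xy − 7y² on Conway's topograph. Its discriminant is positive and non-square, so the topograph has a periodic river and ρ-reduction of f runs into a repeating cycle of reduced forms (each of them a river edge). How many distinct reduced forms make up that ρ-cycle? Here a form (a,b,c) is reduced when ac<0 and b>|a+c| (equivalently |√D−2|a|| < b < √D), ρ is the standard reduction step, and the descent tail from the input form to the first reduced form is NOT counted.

D = 616, ⌊√D⌋ = 24
descent: ρ → (-7,14,15)  [lands on river]
river: ρ → (15,16,-6)
river: ρ → (-6,20,9)
river: ρ → (9,16,-10)
river: ρ → (-10,24,1)
river: ρ → (1,24,-10)
river: ρ → (-10,16,9)
river: ρ → (9,20,-6)
river: ρ → (-6,16,15)
river: ρ → (15,14,-7)
ρ-cycle length = 10 (tail of 1 descent step not counted)

10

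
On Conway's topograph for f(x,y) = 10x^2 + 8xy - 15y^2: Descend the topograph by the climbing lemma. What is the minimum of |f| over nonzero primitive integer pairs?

river: ρ → (-15,22,3)
river: ρ → (3,20,-22)
river: ρ → (-22,24,1)
river: ρ → (1,24,-22)
river: ρ → (-22,20,3)
river: ρ → (3,22,-15)
river: ρ → (-15,8,10)
river: ρ → (10,12,-13)
river: ρ → (-13,14,9)
river: ρ → (9,22,-5)
river: ρ → (-5,18,17)
river: ρ → (17,16,-6)
river: ρ → (-6,20,11)
river: ρ → (11,24,-2)
river: ρ → (-2,24,11)
river: ρ → (11,20,-6)
river: ρ → (-6,16,17)
river: ρ → (17,18,-5)
river: ρ → (-5,22,9)
river: ρ → (9,14,-13)
river: ρ → (-13,12,10)
river: ρ → (10,8,-15)
closes: descent 0, river 22
min |a| on river = 1

1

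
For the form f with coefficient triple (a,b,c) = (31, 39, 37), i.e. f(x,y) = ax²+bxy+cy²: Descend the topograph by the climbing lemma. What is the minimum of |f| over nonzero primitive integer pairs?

translate: b→-23 (≡39 mod 62), so (31,39,37)→(31,-23,29)
flip: (31,-23,29)→(29,23,31)
reduced (well bottom): (29,23,31) with a≤c, −a<b≤a
well minimum = a = 29

29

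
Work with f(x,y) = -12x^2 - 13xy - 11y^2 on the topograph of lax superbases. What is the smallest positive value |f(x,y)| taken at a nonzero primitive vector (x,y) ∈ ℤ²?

translate: b→-11 (≡13 mod 24), so (12,13,11)→(12,-11,10)
flip: (12,-11,10)→(10,11,12)
translate: b→-9 (≡11 mod 20), so (10,11,12)→(10,-9,11)
reduced (well bottom): (10,-9,11) with a≤c, −a<b≤a
well minimum |f| = |-10| = 10 (negative-definite)

10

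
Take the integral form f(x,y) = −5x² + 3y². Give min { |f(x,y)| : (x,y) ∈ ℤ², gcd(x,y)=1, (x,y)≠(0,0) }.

descent: ρ → (3,6,-2)  [lands on river]
river: ρ → (-2,6,3)
closes: descent 1, river 2
min |a| on river = 2

2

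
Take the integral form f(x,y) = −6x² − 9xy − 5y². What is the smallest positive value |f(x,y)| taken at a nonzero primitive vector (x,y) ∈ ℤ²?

translate: b→-3 (≡9 mod 12), so (6,9,5)→(6,-3,2)
flip: (6,-3,2)→(2,3,6)
translate: b→-1 (≡3 mod 4), so (2,3,6)→(2,-1,5)
reduced (well bottom): (2,-1,5) with a≤c, −a<b≤a
well minimum |f| = |-2| = 2 (negative-definite)

2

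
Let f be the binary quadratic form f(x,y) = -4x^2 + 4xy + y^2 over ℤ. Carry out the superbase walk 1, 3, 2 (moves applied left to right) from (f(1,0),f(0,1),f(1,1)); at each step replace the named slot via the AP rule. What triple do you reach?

start (-4,1,1) = (f(1,0),f(0,1),f(1,1))
replace slot 1: 2·(1+1) − (-4) = 8 → (8,1,1)
replace slot 3: 2·(8+1) − 1 = 17 → (8,1,17)
replace slot 2: 2·(8+17) − 1 = 49 → (8,49,17)

8,49,17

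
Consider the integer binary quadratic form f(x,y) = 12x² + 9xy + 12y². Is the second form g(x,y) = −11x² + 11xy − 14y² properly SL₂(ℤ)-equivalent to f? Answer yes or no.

D₁ = -495, D₂ = -495
f: reduced (well bottom): (12,9,12) with a≤c, −a<b≤a
g is negative-definite; reduce −g:
−g: translate: b→11 (≡-11 mod 22), so (11,-11,14)→(11,11,14)
−g: reduced (well bottom): (11,11,14) with a≤c, −a<b≤a
flip sign back: reduced form of g is (-11,-11,-14)
reduced forms (12, 9, 12) vs (-11, -11, -14) ⇒ inequivalent

no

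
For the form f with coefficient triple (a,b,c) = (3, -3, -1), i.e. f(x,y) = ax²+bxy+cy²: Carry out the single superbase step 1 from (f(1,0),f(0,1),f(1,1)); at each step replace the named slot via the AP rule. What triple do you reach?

start (3,-1,-1) = (f(1,0),f(0,1),f(1,1))
replace slot 1: 2·((-1)+(-1)) − 3 = -7 → (-7,-1,-1)

-7,-1,-1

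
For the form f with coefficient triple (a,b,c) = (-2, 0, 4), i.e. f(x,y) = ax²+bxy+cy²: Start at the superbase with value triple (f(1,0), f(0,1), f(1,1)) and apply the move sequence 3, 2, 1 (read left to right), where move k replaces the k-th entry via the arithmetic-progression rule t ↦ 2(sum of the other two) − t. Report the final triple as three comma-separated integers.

start (-2,4,2) = (f(1,0),f(0,1),f(1,1))
replace slot 3: 2·((-2)+4) − 2 = 2 → (-2,4,2)
replace slot 2: 2·((-2)+2) − 4 = -4 → (-2,-4,2)
replace slot 1: 2·((-4)+2) − (-2) = -2 → (-2,-4,2)

-2,-4,2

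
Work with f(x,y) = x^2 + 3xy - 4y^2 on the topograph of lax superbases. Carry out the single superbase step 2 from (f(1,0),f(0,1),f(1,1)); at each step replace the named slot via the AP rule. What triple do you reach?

start (1,-4,0) = (f(1,0),f(0,1),f(1,1))
replace slot 2: 2·(1+0) − (-4) = 6 → (1,6,0)

1,6,0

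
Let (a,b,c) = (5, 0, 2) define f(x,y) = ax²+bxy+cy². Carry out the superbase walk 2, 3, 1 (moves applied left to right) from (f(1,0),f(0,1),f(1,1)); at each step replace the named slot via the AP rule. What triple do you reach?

start (5,2,7) = (f(1,0),f(0,1),f(1,1))
replace slot 2: 2·(5+7) − 2 = 22 → (5,22,7)
replace slot 3: 2·(5+22) − 7 = 47 → (5,22,47)
replace slot 1: 2·(22+47) − 5 = 133 → (133,22,47)

133,22,47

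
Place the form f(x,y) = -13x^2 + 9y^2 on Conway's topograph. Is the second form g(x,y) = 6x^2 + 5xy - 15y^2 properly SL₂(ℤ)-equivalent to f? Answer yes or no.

D₁ = 468, D₂ = 385
discriminants differ ⇒ not SL₂(ℤ)-equivalent

no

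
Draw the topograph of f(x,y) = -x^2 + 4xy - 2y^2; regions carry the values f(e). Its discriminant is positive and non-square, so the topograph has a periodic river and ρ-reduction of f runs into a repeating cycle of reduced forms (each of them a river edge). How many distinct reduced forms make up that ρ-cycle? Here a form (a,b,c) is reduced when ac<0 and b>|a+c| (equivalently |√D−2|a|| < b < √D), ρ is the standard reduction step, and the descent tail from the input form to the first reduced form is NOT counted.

D = 8, ⌊√D⌋ = 2
descent: ρ → (-2,0,1)
descent: ρ → (1,2,-1)  [lands on river]
river: ρ → (-1,2,1)
ρ-cycle length = 2 (tail of 2 descent steps not counted)

2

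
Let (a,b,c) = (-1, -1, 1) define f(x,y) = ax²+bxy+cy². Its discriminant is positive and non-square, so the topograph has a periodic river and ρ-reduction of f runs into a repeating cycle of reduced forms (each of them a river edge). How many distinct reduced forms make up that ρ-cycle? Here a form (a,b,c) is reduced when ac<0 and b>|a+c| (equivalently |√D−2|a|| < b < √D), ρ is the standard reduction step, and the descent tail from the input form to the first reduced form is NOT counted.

D = 5, ⌊√D⌋ = 2
descent: ρ → (1,1,-1)  [lands on river]
river: ρ → (-1,1,1)
ρ-cycle length = 2 (tail of 1 descent step not counted)

2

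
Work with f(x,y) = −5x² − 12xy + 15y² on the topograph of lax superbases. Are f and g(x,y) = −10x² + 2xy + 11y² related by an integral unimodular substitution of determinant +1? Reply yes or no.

D₁ = 444, D₂ = 444
river cycle of f (length 6): (15, 12, -5), (-5, 18, 6), (6, 18, -5), (-5, 12, 15), (15, 18, -2), (-2, 18, 15)
river cycle of g (length 6): (11, 20, -1), (-1, 20, 11), (11, 2, -10), (-10, 18, 3), (3, 18, -10), (-10, 2, 11)
cycles differ ⇒ inequivalent

no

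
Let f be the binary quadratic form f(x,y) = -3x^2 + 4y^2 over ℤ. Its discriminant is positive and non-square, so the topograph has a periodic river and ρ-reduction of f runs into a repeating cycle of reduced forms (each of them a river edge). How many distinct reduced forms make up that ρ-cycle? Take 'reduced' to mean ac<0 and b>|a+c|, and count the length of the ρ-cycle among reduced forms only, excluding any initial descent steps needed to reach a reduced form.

D = 48, ⌊√D⌋ = 6
descent: ρ → (4,0,-3)
descent: ρ → (-3,6,1)  [lands on river]
river: ρ → (1,6,-3)
ρ-cycle length = 2 (tail of 2 descent steps not counted)

2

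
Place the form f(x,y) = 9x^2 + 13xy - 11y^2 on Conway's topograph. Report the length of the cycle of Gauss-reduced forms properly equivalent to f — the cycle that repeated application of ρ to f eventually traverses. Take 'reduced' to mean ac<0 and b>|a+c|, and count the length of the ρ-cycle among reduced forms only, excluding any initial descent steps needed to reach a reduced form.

D = 565, ⌊√D⌋ = 23
river: ρ → (-11,9,11)
river: ρ → (11,13,-9)
river: ρ → (-9,23,1)
river: ρ → (1,23,-9)
river: ρ → (-9,13,11)
river: ρ → (11,9,-11)
river: ρ → (-11,13,9)
river: ρ → (9,23,-1)
river: ρ → (-1,23,9)
river: ρ → (9,13,-11)
ρ-cycle length = 10 (tail of 0 descent steps not counted)

10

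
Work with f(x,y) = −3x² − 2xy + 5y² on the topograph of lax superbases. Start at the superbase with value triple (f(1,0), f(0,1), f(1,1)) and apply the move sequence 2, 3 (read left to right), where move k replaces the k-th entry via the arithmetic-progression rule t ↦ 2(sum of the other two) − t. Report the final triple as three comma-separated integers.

start (-3,5,0) = (f(1,0),f(0,1),f(1,1))
replace slot 2: 2·((-3)+0) − 5 = -11 → (-3,-11,0)
replace slot 3: 2·((-3)+(-11)) − 0 = -28 → (-3,-11,-28)

-3,-11,-28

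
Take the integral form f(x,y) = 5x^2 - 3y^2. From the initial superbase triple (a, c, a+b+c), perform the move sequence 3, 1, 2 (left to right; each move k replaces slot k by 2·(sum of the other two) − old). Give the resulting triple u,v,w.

start (5,-3,2) = (f(1,0),f(0,1),f(1,1))
replace slot 3: 2·(5+(-3)) − 2 = 2 → (5,-3,2)
replace slot 1: 2·((-3)+2) − 5 = -7 → (-7,-3,2)
replace slot 2: 2·((-7)+2) − (-3) = -7 → (-7,-7,2)

-7,-7,2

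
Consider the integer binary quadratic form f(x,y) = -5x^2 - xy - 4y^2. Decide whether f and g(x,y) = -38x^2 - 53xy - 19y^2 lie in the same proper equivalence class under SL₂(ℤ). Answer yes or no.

D₁ = -79, D₂ = -79
f is negative-definite; reduce −f:
−f: flip: (5,1,4)→(4,-1,5)
−f: reduced (well bottom): (4,-1,5) with a≤c, −a<b≤a
flip sign back: reduced form of f is (-4,1,-5)
g is negative-definite; reduce −g:
−g: translate: b→-23 (≡53 mod 76), so (38,53,19)→(38,-23,4)
−g: flip: (38,-23,4)→(4,23,38)
−g: translate: b→-1 (≡23 mod 8), so (4,23,38)→(4,-1,5)
−g: reduced (well bottom): (4,-1,5) with a≤c, −a<b≤a
flip sign back: reduced form of g is (-4,1,-5)
reduced forms (-4, 1, -5) vs (-4, 1, -5) ⇒ equivalent

yes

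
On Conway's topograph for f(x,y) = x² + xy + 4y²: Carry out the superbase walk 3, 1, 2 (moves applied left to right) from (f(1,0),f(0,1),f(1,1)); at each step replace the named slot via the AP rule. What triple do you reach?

start (1,4,6) = (f(1,0),f(0,1),f(1,1))
replace slot 3: 2·(1+4) − 6 = 4 → (1,4,4)
replace slot 1: 2·(4+4) − 1 = 15 → (15,4,4)
replace slot 2: 2·(15+4) − 4 = 34 → (15,34,4)

15,34,4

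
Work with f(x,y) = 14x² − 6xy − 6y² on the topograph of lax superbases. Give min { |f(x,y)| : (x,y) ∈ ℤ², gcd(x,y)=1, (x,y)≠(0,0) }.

descent: ρ → (-6,18,2)  [lands on river]
river: ρ → (2,18,-6)
closes: descent 1, river 2
min |a| on river = 2

2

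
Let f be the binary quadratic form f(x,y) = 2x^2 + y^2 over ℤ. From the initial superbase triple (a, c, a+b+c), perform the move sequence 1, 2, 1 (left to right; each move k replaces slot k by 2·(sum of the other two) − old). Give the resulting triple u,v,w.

start (2,1,3) = (f(1,0),f(0,1),f(1,1))
replace slot 1: 2·(1+3) − 2 = 6 → (6,1,3)
replace slot 2: 2·(6+3) − 1 = 17 → (6,17,3)
replace slot 1: 2·(17+3) − 6 = 34 → (34,17,3)

34,17,3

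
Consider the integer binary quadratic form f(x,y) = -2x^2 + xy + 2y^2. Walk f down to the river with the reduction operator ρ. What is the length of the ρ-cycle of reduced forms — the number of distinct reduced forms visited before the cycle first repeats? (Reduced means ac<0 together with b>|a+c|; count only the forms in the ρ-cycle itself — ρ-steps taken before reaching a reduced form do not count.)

D = 17, ⌊√D⌋ = 4
river: ρ → (2,3,-1)
river: ρ → (-1,3,2)
river: ρ → (2,1,-2)
river: ρ → (-2,3,1)
river: ρ → (1,3,-2)
river: ρ → (-2,1,2)
ρ-cycle length = 6 (tail of 0 descent steps not counted)

6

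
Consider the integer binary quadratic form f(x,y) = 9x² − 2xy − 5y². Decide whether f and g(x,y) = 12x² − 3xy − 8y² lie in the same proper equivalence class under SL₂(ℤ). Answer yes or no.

D₁ = 184, D₂ = 393
discriminants differ ⇒ not SL₂(ℤ)-equivalent

no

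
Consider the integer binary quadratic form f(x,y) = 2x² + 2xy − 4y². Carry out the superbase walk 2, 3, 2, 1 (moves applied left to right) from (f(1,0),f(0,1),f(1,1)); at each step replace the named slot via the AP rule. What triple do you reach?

start (2,-4,0) = (f(1,0),f(0,1),f(1,1))
replace slot 2: 2·(2+0) − (-4) = 8 → (2,8,0)
replace slot 3: 2·(2+8) − 0 = 20 → (2,8,20)
replace slot 2: 2·(2+20) − 8 = 36 → (2,36,20)
replace slot 1: 2·(36+20) − 2 = 110 → (110,36,20)

110,36,20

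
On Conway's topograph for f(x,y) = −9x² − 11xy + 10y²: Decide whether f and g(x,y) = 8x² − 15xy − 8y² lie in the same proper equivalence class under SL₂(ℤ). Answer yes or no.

D₁ = 481, D₂ = 481
river cycle of f (length 30): (10, 11, -9), (-9, 7, 12), (12, 17, -4), (-4, 15, 16), (16, 17, -3), (-3, 19, 10), (10, 21, -1), (-1, 21, 10), (10, 19, -3), (-3, 17, 16), … (20 more)
river cycle of g (length 26): (-8, 15, 8), (8, 17, -6), (-6, 19, 5), (5, 21, -2), (-2, 19, 15), (15, 11, -6), (-6, 13, 13), (13, 13, -6), (-6, 11, 15), (15, 19, -2), … (16 more)
cycles differ ⇒ inequivalent

no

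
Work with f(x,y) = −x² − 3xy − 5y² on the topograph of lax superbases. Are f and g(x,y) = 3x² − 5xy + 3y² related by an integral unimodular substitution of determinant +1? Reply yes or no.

D₁ = -11, D₂ = -11
f is negative-definite; reduce −f:
−f: translate: b→1 (≡3 mod 2), so (1,3,5)→(1,1,3)
−f: reduced (well bottom): (1,1,3) with a≤c, −a<b≤a
flip sign back: reduced form of f is (-1,-1,-3)
g: translate: b→1 (≡-5 mod 6), so (3,-5,3)→(3,1,1)
g: flip: (3,1,1)→(1,-1,3)
g: translate: b→1 (≡-1 mod 2), so (1,-1,3)→(1,1,3)
g: reduced (well bottom): (1,1,3) with a≤c, −a<b≤a
reduced forms (-1, -1, -3) vs (1, 1, 3) ⇒ inequivalent

no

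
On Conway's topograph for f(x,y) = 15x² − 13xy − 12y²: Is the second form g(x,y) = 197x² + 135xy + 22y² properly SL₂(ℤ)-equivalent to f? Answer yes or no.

D₁ = 889, D₂ = 889
river cycle of f (length 42): (-12, 13, 15), (15, 17, -10), (-10, 23, 9), (9, 13, -20), (-20, 27, 2), (2, 29, -6), (-6, 19, 22), (22, 25, -3), (-3, 29, 4), (4, 27, -10), … (32 more)
river cycle of g (length 42): (-10, 23, 9), (9, 13, -20), (-20, 27, 2), (2, 29, -6), (-6, 19, 22), (22, 25, -3), (-3, 29, 4), (4, 27, -10), (-10, 13, 18), (18, 23, -5), … (32 more)
cycles coincide ⇒ equivalent

yes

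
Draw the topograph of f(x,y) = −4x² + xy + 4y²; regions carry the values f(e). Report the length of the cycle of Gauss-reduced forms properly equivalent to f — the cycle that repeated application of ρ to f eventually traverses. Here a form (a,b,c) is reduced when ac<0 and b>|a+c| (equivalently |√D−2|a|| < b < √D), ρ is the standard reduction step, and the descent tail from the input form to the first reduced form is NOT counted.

D = 65, ⌊√D⌋ = 8
river: ρ → (4,7,-1)
river: ρ → (-1,7,4)
river: ρ → (4,1,-4)
river: ρ → (-4,7,1)
river: ρ → (1,7,-4)
river: ρ → (-4,1,4)
ρ-cycle length = 6 (tail of 0 descent steps not counted)

6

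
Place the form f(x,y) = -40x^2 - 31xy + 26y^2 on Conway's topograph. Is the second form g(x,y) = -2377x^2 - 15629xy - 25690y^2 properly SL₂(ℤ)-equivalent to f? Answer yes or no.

D₁ = 5121, D₂ = 5121
river cycle of f (length 80): (26, 31, -40), (-40, 49, 17), (17, 53, -34), (-34, 15, 36), (36, 57, -13), (-13, 47, 56), (56, 65, -4), (-4, 71, 5), (5, 69, -18), (-18, 39, 50), … (70 more)
river cycle of g (length 80): (-40, 49, 17), (17, 53, -34), (-34, 15, 36), (36, 57, -13), (-13, 47, 56), (56, 65, -4), (-4, 71, 5), (5, 69, -18), (-18, 39, 50), (50, 61, -7), … (70 more)
cycles coincide ⇒ equivalent

yes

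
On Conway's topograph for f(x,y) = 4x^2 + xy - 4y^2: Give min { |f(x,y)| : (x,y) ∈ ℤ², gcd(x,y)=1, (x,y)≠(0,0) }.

river: ρ → (-4,7,1)
river: ρ → (1,7,-4)
river: ρ → (-4,1,4)
river: ρ → (4,7,-1)
river: ρ → (-1,7,4)
river: ρ → (4,1,-4)
closes: descent 0, river 6
min |a| on river = 1

1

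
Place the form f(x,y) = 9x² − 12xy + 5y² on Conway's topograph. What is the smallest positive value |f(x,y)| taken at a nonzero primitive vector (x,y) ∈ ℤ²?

translate: b→6 (≡-12 mod 18), so (9,-12,5)→(9,6,2)
flip: (9,6,2)→(2,-6,9)
translate: b→2 (≡-6 mod 4), so (2,-6,9)→(2,2,5)
reduced (well bottom): (2,2,5) with a≤c, −a<b≤a
well minimum = a = 2

2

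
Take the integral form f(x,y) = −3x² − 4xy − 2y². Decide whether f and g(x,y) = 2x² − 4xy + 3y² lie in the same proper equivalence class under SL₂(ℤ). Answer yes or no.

D₁ = -8, D₂ = -8
f is negative-definite; reduce −f:
−f: translate: b→-2 (≡4 mod 6), so (3,4,2)→(3,-2,1)
−f: flip: (3,-2,1)→(1,2,3)
−f: translate: b→0 (≡2 mod 2), so (1,2,3)→(1,0,2)
−f: reduced (well bottom): (1,0,2) with a≤c, −a<b≤a
flip sign back: reduced form of f is (-1,0,-2)
g: translate: b→0 (≡-4 mod 4), so (2,-4,3)→(2,0,1)
g: flip: (2,0,1)→(1,0,2)
g: reduced (well bottom): (1,0,2) with a≤c, −a<b≤a
reduced forms (-1, 0, -2) vs (1, 0, 2) ⇒ inequivalent

no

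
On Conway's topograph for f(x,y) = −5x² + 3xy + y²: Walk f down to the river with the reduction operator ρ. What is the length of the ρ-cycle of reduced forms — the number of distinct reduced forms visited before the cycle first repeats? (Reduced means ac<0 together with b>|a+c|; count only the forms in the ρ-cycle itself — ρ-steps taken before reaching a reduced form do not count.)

D = 29, ⌊√D⌋ = 5
descent: ρ → (1,5,-1)  [lands on river]
river: ρ → (-1,5,1)
ρ-cycle length = 2 (tail of 1 descent step not counted)

2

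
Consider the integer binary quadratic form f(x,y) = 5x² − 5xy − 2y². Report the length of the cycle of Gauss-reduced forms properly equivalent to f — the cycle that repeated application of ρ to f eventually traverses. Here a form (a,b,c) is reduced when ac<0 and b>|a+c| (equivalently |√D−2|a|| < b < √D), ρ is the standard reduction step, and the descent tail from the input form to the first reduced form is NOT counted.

D = 65, ⌊√D⌋ = 8
descent: ρ → (-2,5,5)  [lands on river]
river: ρ → (5,5,-2)
river: ρ → (-2,7,2)
river: ρ → (2,5,-5)
river: ρ → (-5,5,2)
river: ρ → (2,7,-2)
ρ-cycle length = 6 (tail of 1 descent step not counted)

6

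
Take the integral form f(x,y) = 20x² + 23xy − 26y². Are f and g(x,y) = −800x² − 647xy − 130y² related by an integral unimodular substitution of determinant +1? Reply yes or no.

D₁ = 2609, D₂ = 2609
river cycle of f (length 78): (-26, 29, 17), (17, 39, -16), (-16, 25, 31), (31, 37, -10), (-10, 43, 19), (19, 33, -20), (-20, 47, 5), (5, 43, -38), (-38, 33, 10), (10, 47, -10), … (68 more)
river cycle of g (length 78): (-26, 29, 17), (17, 39, -16), (-16, 25, 31), (31, 37, -10), (-10, 43, 19), (19, 33, -20), (-20, 47, 5), (5, 43, -38), (-38, 33, 10), (10, 47, -10), … (68 more)
cycles coincide ⇒ equivalent

yes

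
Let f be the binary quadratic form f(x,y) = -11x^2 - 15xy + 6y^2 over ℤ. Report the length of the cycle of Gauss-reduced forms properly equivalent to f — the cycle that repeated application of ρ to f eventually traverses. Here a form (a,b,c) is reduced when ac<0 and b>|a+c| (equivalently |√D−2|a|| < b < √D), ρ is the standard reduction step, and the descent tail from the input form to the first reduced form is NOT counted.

D = 489, ⌊√D⌋ = 22
descent: ρ → (6,15,-11)  [lands on river]
river: ρ → (-11,7,10)
river: ρ → (10,13,-8)
river: ρ → (-8,19,4)
river: ρ → (4,21,-3)
river: ρ → (-3,21,4)
river: ρ → (4,19,-8)
river: ρ → (-8,13,10)
river: ρ → (10,7,-11)
river: ρ → (-11,15,6)
river: ρ → (6,21,-2)
river: ρ → (-2,19,16)
river: ρ → (16,13,-5)
river: ρ → (-5,17,10)
river: ρ → (10,3,-12)
river: ρ → (-12,21,1)
river: ρ → (1,21,-12)
river: ρ → (-12,3,10)
river: ρ → (10,17,-5)
river: ρ → (-5,13,16)
river: ρ → (16,19,-2)
river: ρ → (-2,21,6)
ρ-cycle length = 22 (tail of 1 descent step not counted)

22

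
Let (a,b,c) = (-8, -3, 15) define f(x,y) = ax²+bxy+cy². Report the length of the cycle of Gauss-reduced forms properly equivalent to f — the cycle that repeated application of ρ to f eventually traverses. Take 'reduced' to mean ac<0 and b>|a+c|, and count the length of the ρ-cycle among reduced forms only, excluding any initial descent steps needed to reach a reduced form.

D = 489, ⌊√D⌋ = 22
descent: ρ → (15,3,-8)
descent: ρ → (-8,13,10)  [lands on river]
river: ρ → (10,7,-11)
river: ρ → (-11,15,6)
river: ρ → (6,21,-2)
river: ρ → (-2,19,16)
river: ρ → (16,13,-5)
river: ρ → (-5,17,10)
river: ρ → (10,3,-12)
river: ρ → (-12,21,1)
river: ρ → (1,21,-12)
river: ρ → (-12,3,10)
river: ρ → (10,17,-5)
river: ρ → (-5,13,16)
river: ρ → (16,19,-2)
river: ρ → (-2,21,6)
river: ρ → (6,15,-11)
river: ρ → (-11,7,10)
river: ρ → (10,13,-8)
river: ρ → (-8,19,4)
river: ρ → (4,21,-3)
river: ρ → (-3,21,4)
river: ρ → (4,19,-8)
ρ-cycle length = 22 (tail of 2 descent steps not counted)

22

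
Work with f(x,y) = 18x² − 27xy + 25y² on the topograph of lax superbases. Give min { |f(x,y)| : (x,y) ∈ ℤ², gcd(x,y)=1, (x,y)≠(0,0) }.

translate: b→9 (≡-27 mod 36), so (18,-27,25)→(18,9,16)
flip: (18,9,16)→(16,-9,18)
reduced (well bottom): (16,-9,18) with a≤c, −a<b≤a
well minimum = a = 16

16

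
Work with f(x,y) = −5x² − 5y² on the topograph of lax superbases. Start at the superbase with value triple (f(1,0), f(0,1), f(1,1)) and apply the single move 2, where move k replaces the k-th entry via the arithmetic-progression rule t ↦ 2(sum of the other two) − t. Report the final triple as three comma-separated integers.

start (-5,-5,-10) = (f(1,0),f(0,1),f(1,1))
replace slot 2: 2·((-5)+(-10)) − (-5) = -25 → (-5,-25,-10)

-5,-25,-10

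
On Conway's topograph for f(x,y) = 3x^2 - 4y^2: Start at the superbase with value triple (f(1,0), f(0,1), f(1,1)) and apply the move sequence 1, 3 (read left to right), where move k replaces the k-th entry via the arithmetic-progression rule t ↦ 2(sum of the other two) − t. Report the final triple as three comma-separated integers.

start (3,-4,-1) = (f(1,0),f(0,1),f(1,1))
replace slot 1: 2·((-4)+(-1)) − 3 = -13 → (-13,-4,-1)
replace slot 3: 2·((-13)+(-4)) − (-1) = -33 → (-13,-4,-33)

-13,-4,-33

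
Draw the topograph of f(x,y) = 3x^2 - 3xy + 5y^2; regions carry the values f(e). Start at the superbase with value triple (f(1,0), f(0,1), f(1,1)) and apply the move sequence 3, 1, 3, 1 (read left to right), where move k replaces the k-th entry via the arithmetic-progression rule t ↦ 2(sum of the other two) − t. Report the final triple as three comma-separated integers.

start (3,5,5) = (f(1,0),f(0,1),f(1,1))
replace slot 3: 2·(3+5) − 5 = 11 → (3,5,11)
replace slot 1: 2·(5+11) − 3 = 29 → (29,5,11)
replace slot 3: 2·(29+5) − 11 = 57 → (29,5,57)
replace slot 1: 2·(5+57) − 29 = 95 → (95,5,57)

95,5,57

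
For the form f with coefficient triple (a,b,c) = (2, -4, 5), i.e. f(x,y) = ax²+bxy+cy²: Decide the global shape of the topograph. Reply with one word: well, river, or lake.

D = b²−4ac = (-4)² − 4·2·5 = -24
D < 0 ⇒ definite ⇒ every region one sign ⇒ single well

well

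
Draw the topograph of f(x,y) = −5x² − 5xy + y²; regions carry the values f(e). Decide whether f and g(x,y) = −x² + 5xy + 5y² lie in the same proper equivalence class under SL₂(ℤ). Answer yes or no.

D₁ = 45, D₂ = 45
river cycle of f (length 2): (1, 5, -5), (-5, 5, 1)
river cycle of g (length 2): (5, 5, -1), (-1, 5, 5)
cycles differ ⇒ inequivalent

no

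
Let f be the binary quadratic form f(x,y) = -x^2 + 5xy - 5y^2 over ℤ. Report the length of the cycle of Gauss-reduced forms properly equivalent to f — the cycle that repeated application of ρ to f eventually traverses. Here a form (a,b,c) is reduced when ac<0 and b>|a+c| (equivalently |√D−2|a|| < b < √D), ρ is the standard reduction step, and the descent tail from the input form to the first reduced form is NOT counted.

D = 5, ⌊√D⌋ = 2
descent: ρ → (-5,5,-1)
descent: ρ → (-1,1,1)  [lands on river]
river: ρ → (1,1,-1)
ρ-cycle length = 2 (tail of 2 descent steps not counted)

2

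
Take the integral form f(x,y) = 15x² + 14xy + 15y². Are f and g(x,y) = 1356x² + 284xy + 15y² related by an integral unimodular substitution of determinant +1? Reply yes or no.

D₁ = -704, D₂ = -704
f: reduced (well bottom): (15,14,15) with a≤c, −a<b≤a
g: flip: (1356,284,15)→(15,-284,1356)
g: translate: b→-14 (≡-284 mod 30), so (15,-284,1356)→(15,-14,15)
g: flip: (15,-14,15)→(15,14,15)
g: reduced (well bottom): (15,14,15) with a≤c, −a<b≤a
reduced forms (15, 14, 15) vs (15, 14, 15) ⇒ equivalent

yes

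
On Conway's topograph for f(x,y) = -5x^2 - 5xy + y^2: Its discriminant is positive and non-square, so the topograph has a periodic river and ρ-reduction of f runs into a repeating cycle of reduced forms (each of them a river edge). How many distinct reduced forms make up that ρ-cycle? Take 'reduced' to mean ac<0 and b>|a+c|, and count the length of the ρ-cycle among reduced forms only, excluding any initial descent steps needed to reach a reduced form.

D = 45, ⌊√D⌋ = 6
descent: ρ → (1,5,-5)  [lands on river]
river: ρ → (-5,5,1)
ρ-cycle length = 2 (tail of 1 descent step not counted)

2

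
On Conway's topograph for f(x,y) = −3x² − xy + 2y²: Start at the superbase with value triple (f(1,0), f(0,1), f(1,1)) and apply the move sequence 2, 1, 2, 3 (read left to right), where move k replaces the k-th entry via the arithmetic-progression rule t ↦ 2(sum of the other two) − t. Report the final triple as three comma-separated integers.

start (-3,2,-2) = (f(1,0),f(0,1),f(1,1))
replace slot 2: 2·((-3)+(-2)) − 2 = -12 → (-3,-12,-2)
replace slot 1: 2·((-12)+(-2)) − (-3) = -25 → (-25,-12,-2)
replace slot 2: 2·((-25)+(-2)) − (-12) = -42 → (-25,-42,-2)
replace slot 3: 2·((-25)+(-42)) − (-2) = -132 → (-25,-42,-132)

-25,-42,-132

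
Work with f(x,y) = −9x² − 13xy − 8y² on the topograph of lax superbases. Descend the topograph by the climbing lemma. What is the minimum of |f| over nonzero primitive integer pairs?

translate: b→-5 (≡13 mod 18), so (9,13,8)→(9,-5,4)
flip: (9,-5,4)→(4,5,9)
translate: b→-3 (≡5 mod 8), so (4,5,9)→(4,-3,8)
reduced (well bottom): (4,-3,8) with a≤c, −a<b≤a
well minimum |f| = |-4| = 4 (negative-definite)

4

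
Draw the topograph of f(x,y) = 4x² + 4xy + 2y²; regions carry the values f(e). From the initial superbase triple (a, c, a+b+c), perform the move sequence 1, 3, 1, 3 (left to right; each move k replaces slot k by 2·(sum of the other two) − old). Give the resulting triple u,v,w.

start (4,2,10) = (f(1,0),f(0,1),f(1,1))
replace slot 1: 2·(2+10) − 4 = 20 → (20,2,10)
replace slot 3: 2·(20+2) − 10 = 34 → (20,2,34)
replace slot 1: 2·(2+34) − 20 = 52 → (52,2,34)
replace slot 3: 2·(52+2) − 34 = 74 → (52,2,74)

52,2,74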